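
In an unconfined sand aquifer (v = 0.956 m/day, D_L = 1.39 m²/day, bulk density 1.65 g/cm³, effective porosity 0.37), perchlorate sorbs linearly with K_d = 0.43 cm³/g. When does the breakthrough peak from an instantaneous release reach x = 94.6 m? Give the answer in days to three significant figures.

284 days

Retardation factor R = 1 + ρ_b·K_d/n = 1 + 1.65 × 0.43/0.37 = 2.918.
Sorption retards both mechanisms: v_R = v/R = 0.3276 m/day, D_R = D/R = 0.4764 m²/day.
Peak time from v_R²t² + 2D_R t − x² = 0: t = (√(D_R² + v_R²x²) − D_R)/v_R².
√(D_R² + v_R²x²) = √(0.4764² + 0.3276² × 94.6²) = 30.99; v_R² = 0.1073.
t = (30.99 − 0.4764)/0.1073 = 284 days.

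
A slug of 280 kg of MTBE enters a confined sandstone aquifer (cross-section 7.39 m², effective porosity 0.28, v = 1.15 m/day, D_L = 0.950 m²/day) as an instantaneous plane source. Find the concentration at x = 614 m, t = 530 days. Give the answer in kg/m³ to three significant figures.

For an instantaneous plane source, C(x,t) = M/(n_e·A·√(4πDt)) · exp(−(x−vt)²/(4Dt)), with n_e·A the pore (flow) area.
Plume center vt = 1.15 × 530 = 609.5 m, so the well at 614 m is 4.5 m downgradient of the peak.
√(4πDt) = 79.54 m, giving peak height M/(n_e·A·√(4πDt)) = 280/(0.28 × 7.39 × 79.54) = 1.701 kg/m³.
(x−vt)²/(4Dt) = (4.5)²/(4 × 0.950 × 530) = 0.01005; exp(−0.01005) = 0.9900.
C = 1.701 × 0.9900 = 1.68 kg/m³.

1.68 kg/m³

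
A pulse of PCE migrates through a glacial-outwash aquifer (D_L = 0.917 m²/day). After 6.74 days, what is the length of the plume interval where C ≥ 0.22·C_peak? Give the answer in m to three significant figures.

The plume is Gaussian with σ = √(2Dt) = √(2 × 0.917 × 6.74) = 3.516 m.
C/C_peak = exp(−Δx²/(2σ²)) = 0.22 ⇒ Δx = σ·√(−2 ln 0.22) = 3.516 × 1.740 = 6.118 m.
Width = 2Δx = 12.2 m.

12.2 m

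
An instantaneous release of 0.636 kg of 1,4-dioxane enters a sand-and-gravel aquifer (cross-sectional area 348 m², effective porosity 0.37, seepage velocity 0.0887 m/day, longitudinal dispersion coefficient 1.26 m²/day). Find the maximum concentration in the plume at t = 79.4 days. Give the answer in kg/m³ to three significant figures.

The peak of an instantaneous 1D plume sits at x = vt; there the Gaussian factor is 1 and C_max = M/(n_e·A·√(4πDt)), where n_e·A is the pore area the mass is dissolved in.
√(4πDt) = √(4π × 1.26 × 79.4) = 35.46 m, so C_max = 0.636/(0.37 × 348 × 35.46) = 0.000139 kg/m³.

0.000139 kg/m³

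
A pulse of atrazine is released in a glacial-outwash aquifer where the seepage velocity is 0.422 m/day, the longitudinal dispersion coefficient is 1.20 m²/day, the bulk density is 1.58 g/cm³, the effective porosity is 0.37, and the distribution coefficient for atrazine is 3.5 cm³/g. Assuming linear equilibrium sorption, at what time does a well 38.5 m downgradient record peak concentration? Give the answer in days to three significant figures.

Retardation factor R = 1 + ρ_b·K_d/n = 1 + 1.58 × 3.5/0.37 = 15.95.
Sorption retards both mechanisms: v_R = v/R = 0.02646 m/day, D_R = D/R = 0.07524 m²/day.
Peak time from v_R²t² + 2D_R t − x² = 0: t = (√(D_R² + v_R²x²) − D_R)/v_R².
√(D_R² + v_R²x²) = √(0.07524² + 0.02646² × 38.5²) = 1.021; v_R² = 0.0007001.
t = (1.021 − 0.07524)/0.0007001 = 1350 days.

1350 days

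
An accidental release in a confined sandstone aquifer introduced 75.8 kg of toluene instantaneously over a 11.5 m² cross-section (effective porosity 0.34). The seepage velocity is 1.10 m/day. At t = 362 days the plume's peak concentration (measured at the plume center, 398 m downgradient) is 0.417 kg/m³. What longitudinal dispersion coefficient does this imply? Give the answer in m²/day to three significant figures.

At the plume center C_max = M/(n_e·A·√(4πDt)), so D = M²/(4πt·(n_e·A·C_max)²).
n_e·A·C_max = 0.34 × 11.5 × 0.417 = 1.630 kg/m.
D = 75.8²/(4π × 362 × 1.630²) = 0.475 m²/day.

0.475 m²/day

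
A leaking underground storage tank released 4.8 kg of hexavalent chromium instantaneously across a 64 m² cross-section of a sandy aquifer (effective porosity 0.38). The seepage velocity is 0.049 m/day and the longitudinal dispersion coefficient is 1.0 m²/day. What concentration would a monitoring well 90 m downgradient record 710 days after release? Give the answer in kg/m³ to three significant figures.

0.000714 kg/m³

For an instantaneous plane source, C(x,t) = M/(n_e·A·√(4πDt)) · exp(−(x−vt)²/(4Dt)), with n_e·A the pore (flow) area.
Plume center vt = 0.049 × 710 = 34.79 m, so the well at 90 m is 55.21 m downgradient of the peak.
√(4πDt) = 94.46 m, giving peak height M/(n_e·A·√(4πDt)) = 4.8/(0.38 × 64 × 94.46) = 0.002089 kg/m³.
(x−vt)²/(4Dt) = (55.21)²/(4 × 1.0 × 710) = 1.073; exp(−1.073) = 0.3420.
C = 0.002089 × 0.3420 = 0.000714 kg/m³.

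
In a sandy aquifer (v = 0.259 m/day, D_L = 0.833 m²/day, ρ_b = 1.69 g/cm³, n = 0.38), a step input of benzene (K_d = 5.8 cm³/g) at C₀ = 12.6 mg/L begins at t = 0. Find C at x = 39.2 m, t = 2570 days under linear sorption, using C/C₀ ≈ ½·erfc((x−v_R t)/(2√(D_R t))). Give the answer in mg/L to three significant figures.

Retardation factor R = 1 + ρ_b·K_d/n = 1 + 1.69 × 5.8/0.38 = 26.79.
Sorption retards both mechanisms: v_R = v/R = 0.009668 m/day, D_R = D/R = 0.03109 m²/day.
v_R·t = 0.009668 × 2570 = 24.84676 m; 2√(D_R t) = 17.88 m; argument = (39.2 − 24.84676)/17.88 = 0.8028.
C = C₀ × ½·erfc(0.8028) = 12.6 × 0.1281 = 1.61 mg/L.

1.61 mg/L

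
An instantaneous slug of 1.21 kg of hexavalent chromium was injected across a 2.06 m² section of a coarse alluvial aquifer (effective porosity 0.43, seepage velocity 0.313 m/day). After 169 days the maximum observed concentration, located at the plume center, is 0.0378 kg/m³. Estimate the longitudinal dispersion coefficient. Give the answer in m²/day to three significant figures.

At the plume center C_max = M/(n_e·A·√(4πDt)), so D = M²/(4πt·(n_e·A·C_max)²).
n_e·A·C_max = 0.43 × 2.06 × 0.0378 = 0.03348 kg/m.
D = 1.21²/(4π × 169 × 0.03348²) = 0.615 m²/day.

0.615 m²/day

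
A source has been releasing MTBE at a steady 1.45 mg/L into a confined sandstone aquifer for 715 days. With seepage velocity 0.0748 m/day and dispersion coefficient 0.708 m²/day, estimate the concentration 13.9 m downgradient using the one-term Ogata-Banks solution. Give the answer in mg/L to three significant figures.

1.30 mg/L

For a continuous step input, C/C₀ ≈ ½·erfc((x−vt)/(2√(Dt))).
vt = 0.0748 × 715 = 53.482 m and 2√(Dt) = 2√(0.708 × 715) = 45.00 m.
Argument (x−vt)/(2√(Dt)) = (13.9 − 53.482)/45.00 = -0.8796; ½·erfc(-0.8796) = 0.8932.
C = 1.45 × 0.8932 = 1.30 mg/L.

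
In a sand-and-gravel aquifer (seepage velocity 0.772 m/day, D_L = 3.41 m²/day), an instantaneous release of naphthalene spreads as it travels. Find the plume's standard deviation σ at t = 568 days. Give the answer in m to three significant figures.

62.2 m

Dispersive spreading gives a Gaussian with σ² = 2Dt; advection only shifts the center.
σ = √(2 × 3.41 × 568) = 62.2 m.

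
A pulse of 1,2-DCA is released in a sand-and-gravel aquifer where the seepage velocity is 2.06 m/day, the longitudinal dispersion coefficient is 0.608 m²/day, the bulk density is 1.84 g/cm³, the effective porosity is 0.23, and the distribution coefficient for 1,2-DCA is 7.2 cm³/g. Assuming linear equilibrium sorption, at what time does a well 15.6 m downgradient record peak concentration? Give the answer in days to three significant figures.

435 days

Retardation factor R = 1 + ρ_b·K_d/n = 1 + 1.84 × 7.2/0.23 = 58.60.
Sorption retards both mechanisms: v_R = v/R = 0.03515 m/day, D_R = D/R = 0.01038 m²/day.
Peak time from v_R²t² + 2D_R t − x² = 0: t = (√(D_R² + v_R²x²) − D_R)/v_R².
√(D_R² + v_R²x²) = √(0.01038² + 0.03515² × 15.6²) = 0.5484; v_R² = 0.001236.
t = (0.5484 − 0.01038)/0.001236 = 435 days.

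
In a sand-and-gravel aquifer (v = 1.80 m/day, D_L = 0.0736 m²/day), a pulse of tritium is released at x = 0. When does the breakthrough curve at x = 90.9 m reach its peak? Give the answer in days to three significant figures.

For the 1D instantaneous-source solution, setting ∂C/∂t = 0 at fixed x gives v²t² + 2Dt − x² = 0, so t = (√(D² + v²x²) − D)/v².
√(D² + v²x²) = √(0.0736² + 1.80² × 90.9²) = 163.6; v² = 3.24.
t = (163.6 − 0.0736)/3.24 = 50.5 days (vs. the pure-advection estimate x/v = 50.5 d).

50.5 days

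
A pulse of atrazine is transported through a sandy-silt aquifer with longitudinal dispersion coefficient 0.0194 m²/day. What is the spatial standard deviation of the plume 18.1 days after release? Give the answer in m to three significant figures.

Dispersive spreading gives a Gaussian with σ² = 2Dt; advection only shifts the center.
σ = √(2 × 0.0194 × 18.1) = 0.838 m.

0.838 m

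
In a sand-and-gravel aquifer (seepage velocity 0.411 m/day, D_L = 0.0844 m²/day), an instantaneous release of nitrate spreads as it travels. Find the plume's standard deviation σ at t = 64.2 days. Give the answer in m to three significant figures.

3.29 m

Dispersive spreading gives a Gaussian with σ² = 2Dt; advection only shifts the center.
σ = √(2 × 0.0844 × 64.2) = 3.29 m.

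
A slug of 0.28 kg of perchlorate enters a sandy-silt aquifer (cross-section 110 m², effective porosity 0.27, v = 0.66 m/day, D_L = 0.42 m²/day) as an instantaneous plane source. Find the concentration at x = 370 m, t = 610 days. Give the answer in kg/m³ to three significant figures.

5.89e-05 kg/m³

For an instantaneous plane source, C(x,t) = M/(n_e·A·√(4πDt)) · exp(−(x−vt)²/(4Dt)), with n_e·A the pore (flow) area.
Plume center vt = 0.66 × 610 = 402.6 m, so the well at 370 m is 32.6 m upgradient of the peak.
√(4πDt) = 56.74 m, giving peak height M/(n_e·A·√(4πDt)) = 0.28/(0.27 × 110 × 56.74) = 0.0001662 kg/m³.
(x−vt)²/(4Dt) = (-32.6)²/(4 × 0.42 × 610) = 1.037; exp(−1.037) = 0.3545.
C = 0.0001662 × 0.3545 = 5.89e-05 kg/m³.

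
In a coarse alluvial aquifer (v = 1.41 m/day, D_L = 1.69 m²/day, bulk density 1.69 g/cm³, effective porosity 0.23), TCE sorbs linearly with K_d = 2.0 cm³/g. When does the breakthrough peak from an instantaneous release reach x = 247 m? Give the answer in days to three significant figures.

2740 days

Retardation factor R = 1 + ρ_b·K_d/n = 1 + 1.69 × 2.0/0.23 = 15.70.
Sorption retards both mechanisms: v_R = v/R = 0.08981 m/day, D_R = D/R = 0.1076 m²/day.
Peak time from v_R²t² + 2D_R t − x² = 0: t = (√(D_R² + v_R²x²) − D_R)/v_R².
√(D_R² + v_R²x²) = √(0.1076² + 0.08981² × 247²) = 22.18; v_R² = 0.008066.
t = (22.18 − 0.1076)/0.008066 = 2740 days.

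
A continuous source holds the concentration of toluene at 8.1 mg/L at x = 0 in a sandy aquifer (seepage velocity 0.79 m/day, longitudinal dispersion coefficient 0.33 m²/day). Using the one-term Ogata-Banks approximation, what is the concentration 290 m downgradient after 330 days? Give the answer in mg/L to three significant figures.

0.191 mg/L

For a continuous step input, C/C₀ ≈ ½·erfc((x−vt)/(2√(Dt))).
vt = 0.79 × 330 = 260.7 m and 2√(Dt) = 2√(0.33 × 330) = 20.87 m.
Argument (x−vt)/(2√(Dt)) = (290 − 260.7)/20.87 = 1.404; ½·erfc(1.404) = 0.02354.
C = 8.1 × 0.02354 = 0.191 mg/L.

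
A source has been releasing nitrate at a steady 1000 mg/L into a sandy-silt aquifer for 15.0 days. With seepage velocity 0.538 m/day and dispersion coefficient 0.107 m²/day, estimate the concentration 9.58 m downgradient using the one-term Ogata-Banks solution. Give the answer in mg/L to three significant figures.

For a continuous step input, C/C₀ ≈ ½·erfc((x−vt)/(2√(Dt))).
vt = 0.538 × 15.0 = 8.07 m and 2√(Dt) = 2√(0.107 × 15.0) = 2.534 m.
Argument (x−vt)/(2√(Dt)) = (9.58 − 8.07)/2.534 = 0.5959; ½·erfc(0.5959) = 0.1997.
C = 1000 × 0.1997 = 200 mg/L.

200 mg/L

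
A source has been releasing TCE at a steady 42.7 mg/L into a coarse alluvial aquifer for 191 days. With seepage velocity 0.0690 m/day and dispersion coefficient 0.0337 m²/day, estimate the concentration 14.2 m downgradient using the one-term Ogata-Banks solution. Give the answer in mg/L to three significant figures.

For a continuous step input, C/C₀ ≈ ½·erfc((x−vt)/(2√(Dt))).
vt = 0.0690 × 191 = 13.179 m and 2√(Dt) = 2√(0.0337 × 191) = 5.074 m.
Argument (x−vt)/(2√(Dt)) = (14.2 − 13.179)/5.074 = 0.2012; ½·erfc(0.2012) = 0.3880.
C = 42.7 × 0.3880 = 16.6 mg/L.

16.6 mg/L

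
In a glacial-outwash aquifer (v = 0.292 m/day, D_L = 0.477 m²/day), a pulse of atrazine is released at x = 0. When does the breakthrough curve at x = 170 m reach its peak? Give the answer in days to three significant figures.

For the 1D instantaneous-source solution, setting ∂C/∂t = 0 at fixed x gives v²t² + 2Dt − x² = 0, so t = (√(D² + v²x²) − D)/v².
√(D² + v²x²) = √(0.477² + 0.292² × 170²) = 49.64; v² = 0.085264.
t = (49.64 − 0.477)/0.085264 = 577 days (vs. the pure-advection estimate x/v = 582 d).

577 days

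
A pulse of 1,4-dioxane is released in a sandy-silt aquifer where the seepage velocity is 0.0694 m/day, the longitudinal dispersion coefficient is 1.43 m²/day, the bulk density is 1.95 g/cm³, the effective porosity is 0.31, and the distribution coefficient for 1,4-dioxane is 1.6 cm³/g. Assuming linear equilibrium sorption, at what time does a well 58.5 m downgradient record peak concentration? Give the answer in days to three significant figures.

6600 days

Retardation factor R = 1 + ρ_b·K_d/n = 1 + 1.95 × 1.6/0.31 = 11.06.
Sorption retards both mechanisms: v_R = v/R = 0.006275 m/day, D_R = D/R = 0.1293 m²/day.
Peak time from v_R²t² + 2D_R t − x² = 0: t = (√(D_R² + v_R²x²) − D_R)/v_R².
√(D_R² + v_R²x²) = √(0.1293² + 0.006275² × 58.5²) = 0.3892; v_R² = 3.938e-05.
t = (0.3892 − 0.1293)/3.938e-05 = 6600 days.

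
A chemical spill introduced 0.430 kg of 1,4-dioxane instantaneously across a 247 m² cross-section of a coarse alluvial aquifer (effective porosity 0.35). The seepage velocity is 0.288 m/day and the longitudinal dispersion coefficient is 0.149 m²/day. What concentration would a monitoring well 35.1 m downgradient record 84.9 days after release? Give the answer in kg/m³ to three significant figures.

For an instantaneous plane source, C(x,t) = M/(n_e·A·√(4πDt)) · exp(−(x−vt)²/(4Dt)), with n_e·A the pore (flow) area.
Plume center vt = 0.288 × 84.9 = 24.4512 m, so the well at 35.1 m is 10.6488 m downgradient of the peak.
√(4πDt) = 12.61 m, giving peak height M/(n_e·A·√(4πDt)) = 0.430/(0.35 × 247 × 12.61) = 0.0003944 kg/m³.
(x−vt)²/(4Dt) = (10.6488)²/(4 × 0.149 × 84.9) = 2.241; exp(−2.241) = 0.1064.
C = 0.0003944 × 0.1064 = 4.20e-05 kg/m³.

4.20e-05 kg/m³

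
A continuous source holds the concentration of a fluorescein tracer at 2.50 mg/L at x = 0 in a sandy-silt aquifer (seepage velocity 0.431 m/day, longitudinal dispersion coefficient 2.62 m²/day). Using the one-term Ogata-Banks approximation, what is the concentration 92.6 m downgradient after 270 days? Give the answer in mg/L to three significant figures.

1.84 mg/L

For a continuous step input, C/C₀ ≈ ½·erfc((x−vt)/(2√(Dt))).
vt = 0.431 × 270 = 116.37 m and 2√(Dt) = 2√(2.62 × 270) = 53.19 m.
Argument (x−vt)/(2√(Dt)) = (92.6 − 116.37)/53.19 = -0.4469; ½·erfc(-0.4469) = 0.7363.
C = 2.50 × 0.7363 = 1.84 mg/L.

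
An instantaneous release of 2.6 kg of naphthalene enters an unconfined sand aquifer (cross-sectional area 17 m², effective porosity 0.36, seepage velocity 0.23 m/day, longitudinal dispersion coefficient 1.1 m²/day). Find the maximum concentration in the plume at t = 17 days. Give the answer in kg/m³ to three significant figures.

The peak of an instantaneous 1D plume sits at x = vt; there the Gaussian factor is 1 and C_max = M/(n_e·A·√(4πDt)), where n_e·A is the pore area the mass is dissolved in.
√(4πDt) = √(4π × 1.1 × 17) = 15.33 m, so C_max = 2.6/(0.36 × 17 × 15.33) = 0.0277 kg/m³.

0.0277 kg/m³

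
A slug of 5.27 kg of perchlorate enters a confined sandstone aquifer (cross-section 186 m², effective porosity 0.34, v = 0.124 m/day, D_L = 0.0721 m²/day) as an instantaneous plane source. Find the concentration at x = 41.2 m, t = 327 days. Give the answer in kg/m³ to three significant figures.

For an instantaneous plane source, C(x,t) = M/(n_e·A·√(4πDt)) · exp(−(x−vt)²/(4Dt)), with n_e·A the pore (flow) area.
Plume center vt = 0.124 × 327 = 40.548 m, so the well at 41.2 m is 0.652 m downgradient of the peak.
√(4πDt) = 17.21 m, giving peak height M/(n_e·A·√(4πDt)) = 5.27/(0.34 × 186 × 17.21) = 0.004842 kg/m³.
(x−vt)²/(4Dt) = (0.652)²/(4 × 0.0721 × 327) = 0.004508; exp(−0.004508) = 0.9955.
C = 0.004842 × 0.9955 = 0.00482 kg/m³.

0.00482 kg/m³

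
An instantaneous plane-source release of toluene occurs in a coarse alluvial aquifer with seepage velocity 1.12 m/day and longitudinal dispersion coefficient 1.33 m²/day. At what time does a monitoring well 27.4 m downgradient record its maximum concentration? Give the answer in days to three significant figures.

For the 1D instantaneous-source solution, setting ∂C/∂t = 0 at fixed x gives v²t² + 2Dt − x² = 0, so t = (√(D² + v²x²) − D)/v².
√(D² + v²x²) = √(1.33² + 1.12² × 27.4²) = 30.72; v² = 1.2544.
t = (30.72 − 1.33)/1.2544 = 23.4 days (vs. the pure-advection estimate x/v = 24.5 d).

23.4 days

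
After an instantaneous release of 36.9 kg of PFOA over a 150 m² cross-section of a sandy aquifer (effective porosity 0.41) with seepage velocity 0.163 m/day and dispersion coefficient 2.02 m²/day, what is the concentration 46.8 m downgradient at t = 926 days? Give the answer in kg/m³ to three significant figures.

0.000919 kg/m³

For an instantaneous plane source, C(x,t) = M/(n_e·A·√(4πDt)) · exp(−(x−vt)²/(4Dt)), with n_e·A the pore (flow) area.
Plume center vt = 0.163 × 926 = 150.938 m, so the well at 46.8 m is 104.138 m upgradient of the peak.
√(4πDt) = 153.3 m, giving peak height M/(n_e·A·√(4πDt)) = 36.9/(0.41 × 150 × 153.3) = 0.003914 kg/m³.
(x−vt)²/(4Dt) = (-104.138)²/(4 × 2.02 × 926) = 1.449; exp(−1.449) = 0.2348.
C = 0.003914 × 0.2348 = 0.000919 kg/m³.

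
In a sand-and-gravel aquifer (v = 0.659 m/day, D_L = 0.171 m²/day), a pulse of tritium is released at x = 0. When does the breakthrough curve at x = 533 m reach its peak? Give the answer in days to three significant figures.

For the 1D instantaneous-source solution, setting ∂C/∂t = 0 at fixed x gives v²t² + 2Dt − x² = 0, so t = (√(D² + v²x²) − D)/v².
√(D² + v²x²) = √(0.171² + 0.659² × 533²) = 351.2; v² = 0.434281.
t = (351.2 − 0.171)/0.434281 = 808 days (vs. the pure-advection estimate x/v = 809 d).

808 days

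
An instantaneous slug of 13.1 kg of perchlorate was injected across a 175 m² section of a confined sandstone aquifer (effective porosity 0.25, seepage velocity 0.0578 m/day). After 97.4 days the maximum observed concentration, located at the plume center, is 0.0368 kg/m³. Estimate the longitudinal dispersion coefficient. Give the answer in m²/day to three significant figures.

0.0541 m²/day

At the plume center C_max = M/(n_e·A·√(4πDt)), so D = M²/(4πt·(n_e·A·C_max)²).
n_e·A·C_max = 0.25 × 175 × 0.0368 = 1.610 kg/m.
D = 13.1²/(4π × 97.4 × 1.610²) = 0.0541 m²/day.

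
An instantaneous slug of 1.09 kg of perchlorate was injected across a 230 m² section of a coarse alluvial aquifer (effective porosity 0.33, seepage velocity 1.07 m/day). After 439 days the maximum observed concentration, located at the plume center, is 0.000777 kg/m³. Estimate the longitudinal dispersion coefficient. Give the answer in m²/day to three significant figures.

0.0619 m²/day

At the plume center C_max = M/(n_e·A·√(4πDt)), so D = M²/(4πt·(n_e·A·C_max)²).
n_e·A·C_max = 0.33 × 230 × 0.000777 = 0.05897 kg/m.
D = 1.09²/(4π × 439 × 0.05897²) = 0.0619 m²/day.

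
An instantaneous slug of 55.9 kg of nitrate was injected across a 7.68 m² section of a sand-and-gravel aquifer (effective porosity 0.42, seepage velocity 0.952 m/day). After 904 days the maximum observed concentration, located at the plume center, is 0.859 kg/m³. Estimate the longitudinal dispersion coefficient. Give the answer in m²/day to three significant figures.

At the plume center C_max = M/(n_e·A·√(4πDt)), so D = M²/(4πt·(n_e·A·C_max)²).
n_e·A·C_max = 0.42 × 7.68 × 0.859 = 2.771 kg/m.
D = 55.9²/(4π × 904 × 2.771²) = 0.0358 m²/day.

0.0358 m²/day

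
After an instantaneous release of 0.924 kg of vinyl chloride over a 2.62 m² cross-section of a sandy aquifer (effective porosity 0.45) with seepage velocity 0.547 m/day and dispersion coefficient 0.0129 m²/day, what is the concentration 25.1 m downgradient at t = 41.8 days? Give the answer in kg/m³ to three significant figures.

For an instantaneous plane source, C(x,t) = M/(n_e·A·√(4πDt)) · exp(−(x−vt)²/(4Dt)), with n_e·A the pore (flow) area.
Plume center vt = 0.547 × 41.8 = 22.8646 m, so the well at 25.1 m is 2.2354 m downgradient of the peak.
√(4πDt) = 2.603 m, giving peak height M/(n_e·A·√(4πDt)) = 0.924/(0.45 × 2.62 × 2.603) = 0.3011 kg/m³.
(x−vt)²/(4Dt) = (2.2354)²/(4 × 0.0129 × 41.8) = 2.317; exp(−2.317) = 0.09857.
C = 0.3011 × 0.09857 = 0.0297 kg/m³.

0.0297 kg/m³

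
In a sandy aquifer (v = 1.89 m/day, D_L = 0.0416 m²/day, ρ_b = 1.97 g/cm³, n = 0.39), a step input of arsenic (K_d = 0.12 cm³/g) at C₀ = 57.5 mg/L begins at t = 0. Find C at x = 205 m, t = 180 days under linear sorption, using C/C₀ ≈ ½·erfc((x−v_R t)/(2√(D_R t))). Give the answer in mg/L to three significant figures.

Retardation factor R = 1 + ρ_b·K_d/n = 1 + 1.97 × 0.12/0.39 = 1.606.
Sorption retards both mechanisms: v_R = v/R = 1.177 m/day, D_R = D/R = 0.02590 m²/day.
v_R·t = 1.177 × 180 = 211.86 m; 2√(D_R t) = 4.318 m; argument = (205 − 211.86)/4.318 = -1.589.
C = C₀ × ½·erfc(-1.589) = 57.5 × 0.9877 = 56.8 mg/L.

56.8 mg/L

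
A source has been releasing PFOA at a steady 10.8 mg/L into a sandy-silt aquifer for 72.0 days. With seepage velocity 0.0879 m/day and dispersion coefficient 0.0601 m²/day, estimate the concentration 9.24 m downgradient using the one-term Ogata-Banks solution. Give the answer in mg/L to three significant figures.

1.74 mg/L

For a continuous step input, C/C₀ ≈ ½·erfc((x−vt)/(2√(Dt))).
vt = 0.0879 × 72.0 = 6.3288 m and 2√(Dt) = 2√(0.0601 × 72.0) = 4.160 m.
Argument (x−vt)/(2√(Dt)) = (9.24 − 6.3288)/4.160 = 0.6998; ½·erfc(0.6998) = 0.1612.
C = 10.8 × 0.1612 = 1.74 mg/L.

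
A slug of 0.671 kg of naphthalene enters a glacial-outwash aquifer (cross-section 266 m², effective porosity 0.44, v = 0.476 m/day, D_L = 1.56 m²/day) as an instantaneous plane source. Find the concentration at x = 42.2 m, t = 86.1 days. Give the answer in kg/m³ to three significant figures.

0.000139 kg/m³

For an instantaneous plane source, C(x,t) = M/(n_e·A·√(4πDt)) · exp(−(x−vt)²/(4Dt)), with n_e·A the pore (flow) area.
Plume center vt = 0.476 × 86.1 = 40.9836 m, so the well at 42.2 m is 1.2164 m downgradient of the peak.
√(4πDt) = 41.08 m, giving peak height M/(n_e·A·√(4πDt)) = 0.671/(0.44 × 266 × 41.08) = 0.0001396 kg/m³.
(x−vt)²/(4Dt) = (1.2164)²/(4 × 1.56 × 86.1) = 0.002754; exp(−0.002754) = 0.9972.
C = 0.0001396 × 0.9972 = 0.000139 kg/m³.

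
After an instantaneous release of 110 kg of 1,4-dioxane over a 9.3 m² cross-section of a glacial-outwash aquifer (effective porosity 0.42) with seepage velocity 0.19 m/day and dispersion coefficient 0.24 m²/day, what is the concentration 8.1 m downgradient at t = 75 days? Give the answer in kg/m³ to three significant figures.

1.11 kg/m³

For an instantaneous plane source, C(x,t) = M/(n_e·A·√(4πDt)) · exp(−(x−vt)²/(4Dt)), with n_e·A the pore (flow) area.
Plume center vt = 0.19 × 75 = 14.25 m, so the well at 8.1 m is 6.15 m upgradient of the peak.
√(4πDt) = 15.04 m, giving peak height M/(n_e·A·√(4πDt)) = 110/(0.42 × 9.3 × 15.04) = 1.872 kg/m³.
(x−vt)²/(4Dt) = (-6.15)²/(4 × 0.24 × 75) = 0.5253; exp(−0.5253) = 0.5914.
C = 1.872 × 0.5914 = 1.11 kg/m³.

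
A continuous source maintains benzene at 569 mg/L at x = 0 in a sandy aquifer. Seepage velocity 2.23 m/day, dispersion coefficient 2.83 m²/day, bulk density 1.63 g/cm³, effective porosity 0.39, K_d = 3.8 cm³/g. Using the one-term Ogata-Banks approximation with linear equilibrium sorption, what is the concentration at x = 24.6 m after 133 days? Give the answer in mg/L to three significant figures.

Retardation factor R = 1 + ρ_b·K_d/n = 1 + 1.63 × 3.8/0.39 = 16.88.
Sorption retards both mechanisms: v_R = v/R = 0.1321 m/day, D_R = D/R = 0.1677 m²/day.
v_R·t = 0.1321 × 133 = 17.5693 m; 2√(D_R t) = 9.445 m; argument = (24.6 − 17.5693)/9.445 = 0.7444.
C = C₀ × ½·erfc(0.7444) = 569 × 0.1462 = 83.2 mg/L.

83.2 mg/L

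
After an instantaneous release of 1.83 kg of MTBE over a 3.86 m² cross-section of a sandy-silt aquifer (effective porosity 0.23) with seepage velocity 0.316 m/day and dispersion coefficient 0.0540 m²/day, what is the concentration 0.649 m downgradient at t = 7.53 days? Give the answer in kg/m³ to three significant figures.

0.145 kg/m³

For an instantaneous plane source, C(x,t) = M/(n_e·A·√(4πDt)) · exp(−(x−vt)²/(4Dt)), with n_e·A the pore (flow) area.
Plume center vt = 0.316 × 7.53 = 2.37948 m, so the well at 0.649 m is 1.73048 m upgradient of the peak.
√(4πDt) = 2.260 m, giving peak height M/(n_e·A·√(4πDt)) = 1.83/(0.23 × 3.86 × 2.260) = 0.9121 kg/m³.
(x−vt)²/(4Dt) = (-1.73048)²/(4 × 0.0540 × 7.53) = 1.841; exp(−1.841) = 0.1587.
C = 0.9121 × 0.1587 = 0.145 kg/m³.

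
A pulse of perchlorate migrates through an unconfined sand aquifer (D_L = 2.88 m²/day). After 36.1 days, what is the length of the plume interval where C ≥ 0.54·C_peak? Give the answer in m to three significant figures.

The plume is Gaussian with σ = √(2Dt) = √(2 × 2.88 × 36.1) = 14.42 m.
C/C_peak = exp(−Δx²/(2σ²)) = 0.54 ⇒ Δx = σ·√(−2 ln 0.54) = 14.42 × 1.110 = 16.01 m.
Width = 2Δx = 32.0 m.

32.0 m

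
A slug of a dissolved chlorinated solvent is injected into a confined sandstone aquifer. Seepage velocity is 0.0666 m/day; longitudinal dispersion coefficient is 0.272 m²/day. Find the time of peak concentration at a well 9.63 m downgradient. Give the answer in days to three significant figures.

95.7 days

For the 1D instantaneous-source solution, setting ∂C/∂t = 0 at fixed x gives v²t² + 2Dt − x² = 0, so t = (√(D² + v²x²) − D)/v².
√(D² + v²x²) = √(0.272² + 0.0666² × 9.63²) = 0.6967; v² = 0.00443556.
t = (0.6967 − 0.272)/0.00443556 = 95.7 days (vs. the pure-advection estimate x/v = 145 d).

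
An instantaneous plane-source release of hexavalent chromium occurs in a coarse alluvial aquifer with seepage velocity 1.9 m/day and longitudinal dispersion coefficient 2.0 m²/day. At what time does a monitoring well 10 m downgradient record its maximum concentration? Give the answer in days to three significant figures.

4.74 days

For the 1D instantaneous-source solution, setting ∂C/∂t = 0 at fixed x gives v²t² + 2Dt − x² = 0, so t = (√(D² + v²x²) − D)/v².
√(D² + v²x²) = √(2.0² + 1.9² × 10²) = 19.10; v² = 3.61.
t = (19.10 − 2.0)/3.61 = 4.74 days (vs. the pure-advection estimate x/v = 5.26 d).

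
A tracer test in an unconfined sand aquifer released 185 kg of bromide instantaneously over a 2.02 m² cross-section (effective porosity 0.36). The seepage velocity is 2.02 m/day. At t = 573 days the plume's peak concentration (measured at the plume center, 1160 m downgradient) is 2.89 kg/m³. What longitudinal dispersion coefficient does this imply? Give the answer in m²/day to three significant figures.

At the plume center C_max = M/(n_e·A·√(4πDt)), so D = M²/(4πt·(n_e·A·C_max)²).
n_e·A·C_max = 0.36 × 2.02 × 2.89 = 2.102 kg/m.
D = 185²/(4π × 573 × 2.102²) = 1.08 m²/day.

1.08 m²/day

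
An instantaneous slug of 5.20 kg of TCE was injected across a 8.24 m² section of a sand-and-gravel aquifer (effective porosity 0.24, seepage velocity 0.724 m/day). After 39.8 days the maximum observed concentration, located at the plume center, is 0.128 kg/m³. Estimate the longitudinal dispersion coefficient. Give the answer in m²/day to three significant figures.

0.844 m²/day

At the plume center C_max = M/(n_e·A·√(4πDt)), so D = M²/(4πt·(n_e·A·C_max)²).
n_e·A·C_max = 0.24 × 8.24 × 0.128 = 0.2531 kg/m.
D = 5.20²/(4π × 39.8 × 0.2531²) = 0.844 m²/day.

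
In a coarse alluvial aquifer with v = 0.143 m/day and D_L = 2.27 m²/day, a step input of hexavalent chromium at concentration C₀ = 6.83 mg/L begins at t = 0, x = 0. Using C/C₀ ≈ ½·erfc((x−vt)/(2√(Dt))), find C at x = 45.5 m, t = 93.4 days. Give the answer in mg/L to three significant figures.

For a continuous step input, C/C₀ ≈ ½·erfc((x−vt)/(2√(Dt))).
vt = 0.143 × 93.4 = 13.3562 m and 2√(Dt) = 2√(2.27 × 93.4) = 29.12 m.
Argument (x−vt)/(2√(Dt)) = (45.5 − 13.3562)/29.12 = 1.104; ½·erfc(1.104) = 0.05923.
C = 6.83 × 0.05923 = 0.405 mg/L.

0.405 mg/L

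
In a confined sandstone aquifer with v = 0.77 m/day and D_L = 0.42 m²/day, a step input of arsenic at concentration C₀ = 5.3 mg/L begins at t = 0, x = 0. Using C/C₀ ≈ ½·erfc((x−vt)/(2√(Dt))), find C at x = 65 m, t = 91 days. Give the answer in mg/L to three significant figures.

For a continuous step input, C/C₀ ≈ ½·erfc((x−vt)/(2√(Dt))).
vt = 0.77 × 91 = 70.07 m and 2√(Dt) = 2√(0.42 × 91) = 12.36 m.
Argument (x−vt)/(2√(Dt)) = (65 − 70.07)/12.36 = -0.4102; ½·erfc(-0.4102) = 0.7191.
C = 5.3 × 0.7191 = 3.81 mg/L.

3.81 mg/L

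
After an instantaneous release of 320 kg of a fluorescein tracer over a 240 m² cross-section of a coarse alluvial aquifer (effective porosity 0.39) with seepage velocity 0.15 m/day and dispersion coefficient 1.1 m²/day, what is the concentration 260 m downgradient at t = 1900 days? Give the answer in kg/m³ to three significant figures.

For an instantaneous plane source, C(x,t) = M/(n_e·A·√(4πDt)) · exp(−(x−vt)²/(4Dt)), with n_e·A the pore (flow) area.
Plume center vt = 0.15 × 1900 = 285 m, so the well at 260 m is 25 m upgradient of the peak.
√(4πDt) = 162.1 m, giving peak height M/(n_e·A·√(4πDt)) = 320/(0.39 × 240 × 162.1) = 0.02109 kg/m³.
(x−vt)²/(4Dt) = (-25)²/(4 × 1.1 × 1900) = 0.07476; exp(−0.07476) = 0.9280.
C = 0.02109 × 0.9280 = 0.0196 kg/m³.

0.0196 kg/m³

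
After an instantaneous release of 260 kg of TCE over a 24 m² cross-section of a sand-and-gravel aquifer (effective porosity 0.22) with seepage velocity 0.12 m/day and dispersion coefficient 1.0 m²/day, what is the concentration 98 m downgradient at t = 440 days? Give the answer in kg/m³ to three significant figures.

For an instantaneous plane source, C(x,t) = M/(n_e·A·√(4πDt)) · exp(−(x−vt)²/(4Dt)), with n_e·A the pore (flow) area.
Plume center vt = 0.12 × 440 = 52.8 m, so the well at 98 m is 45.2 m downgradient of the peak.
√(4πDt) = 74.36 m, giving peak height M/(n_e·A·√(4πDt)) = 260/(0.22 × 24 × 74.36) = 0.6622 kg/m³.
(x−vt)²/(4Dt) = (45.2)²/(4 × 1.0 × 440) = 1.161; exp(−1.161) = 0.3132.
C = 0.6622 × 0.3132 = 0.207 kg/m³.

0.207 kg/m³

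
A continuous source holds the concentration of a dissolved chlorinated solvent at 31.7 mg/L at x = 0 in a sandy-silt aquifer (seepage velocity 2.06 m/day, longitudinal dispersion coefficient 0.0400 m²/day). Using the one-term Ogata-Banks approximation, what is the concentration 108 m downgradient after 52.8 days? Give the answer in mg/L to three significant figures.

For a continuous step input, C/C₀ ≈ ½·erfc((x−vt)/(2√(Dt))).
vt = 2.06 × 52.8 = 108.768 m and 2√(Dt) = 2√(0.0400 × 52.8) = 2.907 m.
Argument (x−vt)/(2√(Dt)) = (108 − 108.768)/2.907 = -0.2642; ½·erfc(-0.2642) = 0.6457.
C = 31.7 × 0.6457 = 20.5 mg/L.

20.5 mg/L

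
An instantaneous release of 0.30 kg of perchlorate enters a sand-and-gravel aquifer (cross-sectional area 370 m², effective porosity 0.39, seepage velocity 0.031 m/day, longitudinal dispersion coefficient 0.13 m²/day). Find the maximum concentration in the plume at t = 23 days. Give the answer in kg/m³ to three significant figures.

The peak of an instantaneous 1D plume sits at x = vt; there the Gaussian factor is 1 and C_max = M/(n_e·A·√(4πDt)), where n_e·A is the pore area the mass is dissolved in.
√(4πDt) = √(4π × 0.13 × 23) = 6.130 m, so C_max = 0.30/(0.39 × 370 × 6.130) = 0.000339 kg/m³.

0.000339 kg/m³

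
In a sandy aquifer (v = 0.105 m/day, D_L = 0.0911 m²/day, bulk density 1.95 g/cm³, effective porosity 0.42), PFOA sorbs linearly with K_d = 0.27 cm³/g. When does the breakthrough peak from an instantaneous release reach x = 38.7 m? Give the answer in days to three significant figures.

812 days

Retardation factor R = 1 + ρ_b·K_d/n = 1 + 1.95 × 0.27/0.42 = 2.254.
Sorption retards both mechanisms: v_R = v/R = 0.04658 m/day, D_R = D/R = 0.04042 m²/day.
Peak time from v_R²t² + 2D_R t − x² = 0: t = (√(D_R² + v_R²x²) − D_R)/v_R².
√(D_R² + v_R²x²) = √(0.04042² + 0.04658² × 38.7²) = 1.803; v_R² = 0.002170.
t = (1.803 − 0.04042)/0.002170 = 812 days.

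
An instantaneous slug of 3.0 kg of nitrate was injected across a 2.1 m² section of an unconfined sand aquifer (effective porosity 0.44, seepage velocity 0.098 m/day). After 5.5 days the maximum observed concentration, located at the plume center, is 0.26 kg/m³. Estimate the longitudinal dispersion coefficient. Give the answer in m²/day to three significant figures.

At the plume center C_max = M/(n_e·A·√(4πDt)), so D = M²/(4πt·(n_e·A·C_max)²).
n_e·A·C_max = 0.44 × 2.1 × 0.26 = 0.2402 kg/m.
D = 3.0²/(4π × 5.5 × 0.2402²) = 2.26 m²/day.

2.26 m²/day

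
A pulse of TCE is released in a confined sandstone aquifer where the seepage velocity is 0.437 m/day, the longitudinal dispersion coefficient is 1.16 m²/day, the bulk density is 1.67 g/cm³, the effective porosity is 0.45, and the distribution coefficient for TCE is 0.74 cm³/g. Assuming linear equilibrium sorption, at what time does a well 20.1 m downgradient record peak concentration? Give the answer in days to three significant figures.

Retardation factor R = 1 + ρ_b·K_d/n = 1 + 1.67 × 0.74/0.45 = 3.746.
Sorption retards both mechanisms: v_R = v/R = 0.1167 m/day, D_R = D/R = 0.3097 m²/day.
Peak time from v_R²t² + 2D_R t − x² = 0: t = (√(D_R² + v_R²x²) − D_R)/v_R².
√(D_R² + v_R²x²) = √(0.3097² + 0.1167² × 20.1²) = 2.366; v_R² = 0.01362.
t = (2.366 − 0.3097)/0.01362 = 151 days.

151 days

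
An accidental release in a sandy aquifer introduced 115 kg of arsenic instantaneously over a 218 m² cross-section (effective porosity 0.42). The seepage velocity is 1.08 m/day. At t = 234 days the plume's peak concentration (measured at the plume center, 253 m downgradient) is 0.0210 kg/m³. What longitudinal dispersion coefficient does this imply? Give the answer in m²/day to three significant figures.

1.22 m²/day

At the plume center C_max = M/(n_e·A·√(4πDt)), so D = M²/(4πt·(n_e·A·C_max)²).
n_e·A·C_max = 0.42 × 218 × 0.0210 = 1.923 kg/m.
D = 115²/(4π × 234 × 1.923²) = 1.22 m²/day.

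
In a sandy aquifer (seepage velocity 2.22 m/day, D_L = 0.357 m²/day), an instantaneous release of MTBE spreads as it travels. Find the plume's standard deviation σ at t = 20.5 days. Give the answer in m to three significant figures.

Dispersive spreading gives a Gaussian with σ² = 2Dt; advection only shifts the center.
σ = √(2 × 0.357 × 20.5) = 3.83 m.

3.83 m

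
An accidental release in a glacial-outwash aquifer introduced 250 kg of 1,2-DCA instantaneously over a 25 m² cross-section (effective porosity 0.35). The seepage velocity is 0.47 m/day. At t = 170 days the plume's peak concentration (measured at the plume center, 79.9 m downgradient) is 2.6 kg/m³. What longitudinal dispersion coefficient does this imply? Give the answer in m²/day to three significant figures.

At the plume center C_max = M/(n_e·A·√(4πDt)), so D = M²/(4πt·(n_e·A·C_max)²).
n_e·A·C_max = 0.35 × 25 × 2.6 = 22.75 kg/m.
D = 250²/(4π × 170 × 22.75²) = 0.0565 m²/day.

0.0565 m²/day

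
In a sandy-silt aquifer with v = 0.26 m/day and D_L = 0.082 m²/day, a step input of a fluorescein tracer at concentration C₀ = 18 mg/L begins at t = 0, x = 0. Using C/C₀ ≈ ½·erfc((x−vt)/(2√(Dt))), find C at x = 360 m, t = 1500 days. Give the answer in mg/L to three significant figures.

For a continuous step input, C/C₀ ≈ ½·erfc((x−vt)/(2√(Dt))).
vt = 0.26 × 1500 = 390 m and 2√(Dt) = 2√(0.082 × 1500) = 22.18 m.
Argument (x−vt)/(2√(Dt)) = (360 − 390)/22.18 = -1.353; ½·erfc(-1.353) = 0.9722.
C = 18 × 0.9722 = 17.5 mg/L.

17.5 mg/L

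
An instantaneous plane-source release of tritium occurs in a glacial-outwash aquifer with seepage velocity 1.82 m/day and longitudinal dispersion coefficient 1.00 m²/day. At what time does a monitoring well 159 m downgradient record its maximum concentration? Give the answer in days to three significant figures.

For the 1D instantaneous-source solution, setting ∂C/∂t = 0 at fixed x gives v²t² + 2Dt − x² = 0, so t = (√(D² + v²x²) − D)/v².
√(D² + v²x²) = √(1.00² + 1.82² × 159²) = 289.4; v² = 3.3124.
t = (289.4 − 1.00)/3.3124 = 87.1 days (vs. the pure-advection estimate x/v = 87.4 d).

87.1 days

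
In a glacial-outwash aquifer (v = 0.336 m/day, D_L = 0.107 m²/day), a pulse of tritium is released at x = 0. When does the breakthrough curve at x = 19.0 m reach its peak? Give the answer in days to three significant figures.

55.6 days

For the 1D instantaneous-source solution, setting ∂C/∂t = 0 at fixed x gives v²t² + 2Dt − x² = 0, so t = (√(D² + v²x²) − D)/v².
√(D² + v²x²) = √(0.107² + 0.336² × 19.0²) = 6.385; v² = 0.112896.
t = (6.385 − 0.107)/0.112896 = 55.6 days (vs. the pure-advection estimate x/v = 56.5 d).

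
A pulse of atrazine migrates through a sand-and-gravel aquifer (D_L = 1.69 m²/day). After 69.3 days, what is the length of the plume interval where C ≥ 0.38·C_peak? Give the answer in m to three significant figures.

The plume is Gaussian with σ = √(2Dt) = √(2 × 1.69 × 69.3) = 15.30 m.
C/C_peak = exp(−Δx²/(2σ²)) = 0.38 ⇒ Δx = σ·√(−2 ln 0.38) = 15.30 × 1.391 = 21.28 m.
Width = 2Δx = 42.6 m.

42.6 m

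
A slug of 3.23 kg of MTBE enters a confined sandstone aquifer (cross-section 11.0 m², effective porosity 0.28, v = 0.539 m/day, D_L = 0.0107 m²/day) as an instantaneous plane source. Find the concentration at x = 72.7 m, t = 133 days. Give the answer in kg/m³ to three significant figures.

0.207 kg/m³

For an instantaneous plane source, C(x,t) = M/(n_e·A·√(4πDt)) · exp(−(x−vt)²/(4Dt)), with n_e·A the pore (flow) area.
Plume center vt = 0.539 × 133 = 71.687 m, so the well at 72.7 m is 1.013 m downgradient of the peak.
√(4πDt) = 4.229 m, giving peak height M/(n_e·A·√(4πDt)) = 3.23/(0.28 × 11.0 × 4.229) = 0.2480 kg/m³.
(x−vt)²/(4Dt) = (1.013)²/(4 × 0.0107 × 133) = 0.1803; exp(−0.1803) = 0.8350.
C = 0.2480 × 0.8350 = 0.207 kg/m³.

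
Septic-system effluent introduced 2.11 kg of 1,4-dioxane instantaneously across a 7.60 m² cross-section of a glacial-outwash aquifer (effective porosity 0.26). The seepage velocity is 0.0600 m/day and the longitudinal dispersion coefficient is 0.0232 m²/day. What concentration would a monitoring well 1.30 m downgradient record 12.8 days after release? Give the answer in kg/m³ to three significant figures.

For an instantaneous plane source, C(x,t) = M/(n_e·A·√(4πDt)) · exp(−(x−vt)²/(4Dt)), with n_e·A the pore (flow) area.
Plume center vt = 0.0600 × 12.8 = 0.768 m, so the well at 1.30 m is 0.532 m downgradient of the peak.
√(4πDt) = 1.932 m, giving peak height M/(n_e·A·√(4πDt)) = 2.11/(0.26 × 7.60 × 1.932) = 0.5527 kg/m³.
(x−vt)²/(4Dt) = (0.532)²/(4 × 0.0232 × 12.8) = 0.2383; exp(−0.2383) = 0.7880.
C = 0.5527 × 0.7880 = 0.436 kg/m³.

0.436 kg/m³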